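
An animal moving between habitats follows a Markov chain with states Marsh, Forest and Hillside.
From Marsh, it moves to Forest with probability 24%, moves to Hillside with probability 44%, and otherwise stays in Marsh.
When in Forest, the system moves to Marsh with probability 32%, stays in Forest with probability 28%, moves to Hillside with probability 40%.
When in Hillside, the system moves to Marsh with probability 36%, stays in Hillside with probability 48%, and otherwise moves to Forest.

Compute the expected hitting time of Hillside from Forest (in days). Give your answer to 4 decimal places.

Let t(s) be the expected number of days to first reach Hillside from state s, with t(Hillside) = 0. Conditioning on the first day:
t(Marsh) = 1 + 0.32·t(Marsh) + 0.24·t(Forest)
t(Forest) = 1 + 0.32·t(Marsh) + 0.28·t(Forest)
Solving: t(Marsh) = 2.3256, t(Forest) = 2.4225.
Expected days from Forest to Hillside: 2.4225.

2.4225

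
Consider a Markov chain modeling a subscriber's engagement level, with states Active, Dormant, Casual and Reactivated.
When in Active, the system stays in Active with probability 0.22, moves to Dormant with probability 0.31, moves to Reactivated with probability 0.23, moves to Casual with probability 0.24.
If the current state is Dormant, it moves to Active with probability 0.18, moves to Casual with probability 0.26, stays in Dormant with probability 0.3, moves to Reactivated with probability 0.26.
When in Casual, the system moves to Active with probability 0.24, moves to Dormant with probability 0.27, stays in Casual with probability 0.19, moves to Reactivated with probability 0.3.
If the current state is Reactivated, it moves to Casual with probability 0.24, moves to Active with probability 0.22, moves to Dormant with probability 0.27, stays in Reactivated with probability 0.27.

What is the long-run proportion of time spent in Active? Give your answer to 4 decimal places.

0.2132

Let the stationary distribution be π with π = πP and π_1 + π_2 + π_3 + π_4 = 1.
π_1 = 0.22·π_1 + 0.18·π_2 + 0.24·π_3 + 0.22·π_4
π_2 = 0.31·π_1 + 0.3·π_2 + 0.27·π_3 + 0.27·π_4
π_3 = 0.24·π_1 + 0.26·π_2 + 0.19·π_3 + 0.24·π_4
Solving with the normalization constraint gives π = (0.2132, 0.2871, 0.2340, 0.2656).
So the stationary probability of Active is 0.2132.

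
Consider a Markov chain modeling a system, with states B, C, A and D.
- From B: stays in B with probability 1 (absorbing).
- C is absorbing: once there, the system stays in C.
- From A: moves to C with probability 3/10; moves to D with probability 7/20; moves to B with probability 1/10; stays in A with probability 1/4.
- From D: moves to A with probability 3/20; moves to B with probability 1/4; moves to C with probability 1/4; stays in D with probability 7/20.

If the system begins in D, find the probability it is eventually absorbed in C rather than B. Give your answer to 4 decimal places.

0.5345

Let h(s) be the probability of absorption at C starting from transient state s. Then h(C) = 1 and h(B) = 0. By first-step analysis:
h(A) = 0.1·0 + 0.3·1 + 0.25·h(A) + 0.35·h(D)
h(D) = 0.25·0 + 0.25·1 + 0.15·h(A) + 0.35·h(D)
Solving: h(A) = 0.6494, h(D) = 0.5345.
Starting from D, the probability is 0.5345.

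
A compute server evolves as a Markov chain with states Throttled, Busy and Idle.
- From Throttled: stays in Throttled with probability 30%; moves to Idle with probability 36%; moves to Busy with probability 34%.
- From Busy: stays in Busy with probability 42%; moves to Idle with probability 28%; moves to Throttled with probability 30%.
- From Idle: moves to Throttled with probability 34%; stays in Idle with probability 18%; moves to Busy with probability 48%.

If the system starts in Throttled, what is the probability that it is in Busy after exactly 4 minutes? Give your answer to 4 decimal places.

Propagate the distribution vector 4 minutes from Throttled.
After 0 minutes: (1.0000, 0.0000, 0.0000)
After 1 minute: (0.3000, 0.3400, 0.3600)
After 2 minutes: (0.3144, 0.4176, 0.2680)
After 3 minutes: (0.3107, 0.4109, 0.2784)
After 4 minutes: (0.3111, 0.4118, 0.2770)
P(in Busy after 4 minutes) = 0.4118

0.4118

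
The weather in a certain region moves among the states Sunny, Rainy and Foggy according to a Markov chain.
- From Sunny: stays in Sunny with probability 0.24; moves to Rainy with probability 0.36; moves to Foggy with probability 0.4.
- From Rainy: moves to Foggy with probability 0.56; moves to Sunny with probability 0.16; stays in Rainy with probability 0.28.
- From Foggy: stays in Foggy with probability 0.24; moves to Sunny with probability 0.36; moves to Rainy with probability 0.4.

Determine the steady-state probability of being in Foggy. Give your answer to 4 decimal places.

0.3928

Let the stationary distribution be π with π = πP and π_1 + π_2 + π_3 = 1.
π_1 = 0.24·π_1 + 0.16·π_2 + 0.36·π_3
π_2 = 0.36·π_1 + 0.28·π_2 + 0.4·π_3
Solving with the normalization constraint gives π = (0.2593, 0.3479, 0.3928).
So the stationary probability of Foggy is 0.3928.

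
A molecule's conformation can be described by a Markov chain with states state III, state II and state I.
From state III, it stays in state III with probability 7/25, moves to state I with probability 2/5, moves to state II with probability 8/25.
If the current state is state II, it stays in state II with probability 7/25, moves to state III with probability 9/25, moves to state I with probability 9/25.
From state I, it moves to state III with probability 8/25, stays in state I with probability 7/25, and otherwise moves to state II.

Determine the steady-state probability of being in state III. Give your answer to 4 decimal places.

0.3205

Let the stationary distribution be π with π = πP and π_1 + π_2 + π_3 = 1.
π_1 = 0.28·π_1 + 0.36·π_2 + 0.32·π_3
π_2 = 0.32·π_1 + 0.28·π_2 + 0.4·π_3
Solving with the normalization constraint gives π = (0.3205, 0.3342, 0.3452).
So the stationary probability of state III is 0.3205.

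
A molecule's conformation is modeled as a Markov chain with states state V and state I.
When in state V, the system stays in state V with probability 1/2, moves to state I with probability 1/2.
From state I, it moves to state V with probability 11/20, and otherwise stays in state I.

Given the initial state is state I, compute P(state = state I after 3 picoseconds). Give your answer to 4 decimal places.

Propagate the distribution vector 3 picoseconds from state I.
After 0 picoseconds: (0.0000, 1.0000)
After 1 picosecond: (0.5500, 0.4500)
After 2 picoseconds: (0.5225, 0.4775)
After 3 picoseconds: (0.5239, 0.4761)
P(in state I after 3 picoseconds) = 0.4761

0.4761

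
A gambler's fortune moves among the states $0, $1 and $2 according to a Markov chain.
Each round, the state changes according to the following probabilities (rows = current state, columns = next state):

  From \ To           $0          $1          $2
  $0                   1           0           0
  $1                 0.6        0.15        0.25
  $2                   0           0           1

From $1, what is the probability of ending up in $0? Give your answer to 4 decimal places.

Let h(s) be the probability of absorption at $0 starting from transient state s. Then h($0) = 1 and h($2) = 0. By first-step analysis:
h($1) = 0.6·1 + 0.15·h($1) + 0.25·0
Solving: h($1) = 0.7059.
Starting from $1, the probability is 0.7059.

0.7059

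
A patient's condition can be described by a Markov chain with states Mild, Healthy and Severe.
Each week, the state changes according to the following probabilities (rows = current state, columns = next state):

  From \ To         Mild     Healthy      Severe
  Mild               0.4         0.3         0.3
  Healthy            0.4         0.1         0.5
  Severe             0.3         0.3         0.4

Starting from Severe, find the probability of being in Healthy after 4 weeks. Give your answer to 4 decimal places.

Propagate the distribution vector 4 weeks from Severe.
After 0 weeks: (0.0000, 0.0000, 1.0000)
After 1 week: (0.3000, 0.3000, 0.4000)
After 2 weeks: (0.3600, 0.2400, 0.4000)
After 3 weeks: (0.3600, 0.2520, 0.3880)
After 4 weeks: (0.3612, 0.2496, 0.3892)
P(in Healthy after 4 weeks) = 0.2496

0.2496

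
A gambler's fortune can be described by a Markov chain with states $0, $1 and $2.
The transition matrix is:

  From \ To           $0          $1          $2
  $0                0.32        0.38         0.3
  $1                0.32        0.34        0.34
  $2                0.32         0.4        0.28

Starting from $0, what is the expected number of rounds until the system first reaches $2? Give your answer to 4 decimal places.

Let t(s) be the expected number of rounds to first reach $2 from state s, with t($2) = 0. Conditioning on the first round:
t($0) = 1 + 0.32·t($0) + 0.38·t($1)
t($1) = 1 + 0.32·t($0) + 0.34·t($1)
Solving: t($0) = 3.1785, t($1) = 3.0562.
Expected rounds from $0 to $2: 3.1785.

3.1785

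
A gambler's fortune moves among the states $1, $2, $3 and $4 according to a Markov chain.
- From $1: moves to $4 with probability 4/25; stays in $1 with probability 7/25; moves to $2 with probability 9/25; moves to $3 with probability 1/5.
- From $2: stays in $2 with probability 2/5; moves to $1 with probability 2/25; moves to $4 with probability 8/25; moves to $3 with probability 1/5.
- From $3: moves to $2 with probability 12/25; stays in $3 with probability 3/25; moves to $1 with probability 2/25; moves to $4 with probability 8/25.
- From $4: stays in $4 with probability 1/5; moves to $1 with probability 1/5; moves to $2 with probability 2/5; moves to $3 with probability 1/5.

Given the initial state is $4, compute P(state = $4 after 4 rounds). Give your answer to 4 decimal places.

Propagate the distribution vector 4 rounds from $4.
After 0 rounds: (0.0000, 0.0000, 0.0000, 1.0000)
After 1 round: (0.2000, 0.4000, 0.2000, 0.2000)
After 2 rounds: (0.1440, 0.4080, 0.1840, 0.2640)
After 3 rounds: (0.1405, 0.4090, 0.1853, 0.2653)
After 4 rounds: (0.1399, 0.4092, 0.1852, 0.2657)
P(in $4 after 4 rounds) = 0.2657

0.2657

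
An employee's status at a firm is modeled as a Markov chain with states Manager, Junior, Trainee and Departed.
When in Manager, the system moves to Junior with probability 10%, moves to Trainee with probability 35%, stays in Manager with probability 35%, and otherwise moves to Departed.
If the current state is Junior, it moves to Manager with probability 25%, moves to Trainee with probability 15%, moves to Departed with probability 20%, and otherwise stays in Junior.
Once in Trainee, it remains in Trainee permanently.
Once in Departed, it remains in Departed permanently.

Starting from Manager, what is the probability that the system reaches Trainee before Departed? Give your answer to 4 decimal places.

0.6164

Let h(s) be the probability of absorption at Trainee starting from transient state s. Then h(Trainee) = 1 and h(Departed) = 0. By first-step analysis:
h(Manager) = 0.35·h(Manager) + 0.1·h(Junior) + 0.35·1 + 0.2·0
h(Junior) = 0.25·h(Manager) + 0.4·h(Junior) + 0.15·1 + 0.2·0
Solving: h(Manager) = 0.6164, h(Junior) = 0.5068.
Starting from Manager, the probability is 0.6164.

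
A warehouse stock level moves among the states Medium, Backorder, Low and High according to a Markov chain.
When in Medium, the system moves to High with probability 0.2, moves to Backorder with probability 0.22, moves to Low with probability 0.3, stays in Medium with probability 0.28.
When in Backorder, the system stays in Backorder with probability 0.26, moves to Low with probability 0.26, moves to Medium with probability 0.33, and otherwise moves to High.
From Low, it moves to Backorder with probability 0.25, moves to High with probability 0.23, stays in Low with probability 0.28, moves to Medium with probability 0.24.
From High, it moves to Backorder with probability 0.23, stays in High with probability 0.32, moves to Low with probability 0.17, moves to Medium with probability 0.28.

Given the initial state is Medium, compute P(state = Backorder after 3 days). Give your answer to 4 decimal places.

Propagate the distribution vector 3 days from Medium.
After 0 days: (1.0000, 0.0000, 0.0000, 0.0000)
After 1 day: (0.2800, 0.2200, 0.3000, 0.2000)
After 2 days: (0.2790, 0.2398, 0.2592, 0.2220)
After 3 days: (0.2816, 0.2396, 0.2564, 0.2224)
P(in Backorder after 3 days) = 0.2396

0.2396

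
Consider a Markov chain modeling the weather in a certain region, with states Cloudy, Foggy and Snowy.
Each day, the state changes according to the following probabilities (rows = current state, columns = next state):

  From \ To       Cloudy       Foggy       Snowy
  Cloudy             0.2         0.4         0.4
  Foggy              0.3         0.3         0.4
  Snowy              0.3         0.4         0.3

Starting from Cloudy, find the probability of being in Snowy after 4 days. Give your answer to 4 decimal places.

0.3636

Propagate the distribution vector 4 days from Cloudy.
After 0 days: (1.0000, 0.0000, 0.0000)
After 1 day: (0.2000, 0.4000, 0.4000)
After 2 days: (0.2800, 0.3600, 0.3600)
After 3 days: (0.2720, 0.3640, 0.3640)
After 4 days: (0.2728, 0.3636, 0.3636)
P(in Snowy after 4 days) = 0.3636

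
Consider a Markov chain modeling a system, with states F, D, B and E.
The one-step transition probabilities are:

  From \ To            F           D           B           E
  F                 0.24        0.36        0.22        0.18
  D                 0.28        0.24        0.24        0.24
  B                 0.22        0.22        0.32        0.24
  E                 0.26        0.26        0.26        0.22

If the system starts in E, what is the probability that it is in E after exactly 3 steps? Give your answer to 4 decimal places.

0.2206

Propagate the distribution vector 3 steps from E.
After 0 steps: (0.0000, 0.0000, 0.0000, 1.0000)
After 1 step: (0.2600, 0.2600, 0.2600, 0.2200)
After 2 steps: (0.2496, 0.2704, 0.2600, 0.2200)
After 3 steps: (0.2500, 0.2692, 0.2602, 0.2206)
P(in E after 3 steps) = 0.2206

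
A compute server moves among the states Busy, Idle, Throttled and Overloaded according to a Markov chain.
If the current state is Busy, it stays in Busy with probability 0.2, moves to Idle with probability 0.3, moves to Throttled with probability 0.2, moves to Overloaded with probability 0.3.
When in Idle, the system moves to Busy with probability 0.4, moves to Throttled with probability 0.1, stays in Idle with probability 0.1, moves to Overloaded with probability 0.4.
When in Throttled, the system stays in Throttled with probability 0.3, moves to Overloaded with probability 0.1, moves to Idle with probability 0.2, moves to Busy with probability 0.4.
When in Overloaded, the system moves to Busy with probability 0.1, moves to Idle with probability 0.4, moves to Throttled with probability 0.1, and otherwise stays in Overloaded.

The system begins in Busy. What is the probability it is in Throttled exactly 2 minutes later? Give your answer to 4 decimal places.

0.1600

Propagate the distribution vector 2 minutes from Busy.
After 0 minutes: (1.0000, 0.0000, 0.0000, 0.0000)
After 1 minute: (0.2000, 0.3000, 0.2000, 0.3000)
After 2 minutes: (0.2700, 0.2500, 0.1600, 0.3200)
P(in Throttled after 2 minutes) = 0.1600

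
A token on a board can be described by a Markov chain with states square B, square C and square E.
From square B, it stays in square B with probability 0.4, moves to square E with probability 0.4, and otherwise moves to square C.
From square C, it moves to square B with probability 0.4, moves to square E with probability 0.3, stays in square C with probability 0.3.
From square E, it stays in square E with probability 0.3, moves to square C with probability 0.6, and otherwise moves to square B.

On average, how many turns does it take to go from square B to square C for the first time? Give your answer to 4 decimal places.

Let t(s) be the expected number of turns to first reach square C from state s, with t(square C) = 0. Conditioning on the first turn:
t(square B) = 1 + 0.4·t(square B) + 0.4·t(square E)
t(square E) = 1 + 0.1·t(square B) + 0.3·t(square E)
Solving: t(square B) = 2.8947, t(square E) = 1.8421.
Expected turns from square B to square C: 2.8947.

2.8947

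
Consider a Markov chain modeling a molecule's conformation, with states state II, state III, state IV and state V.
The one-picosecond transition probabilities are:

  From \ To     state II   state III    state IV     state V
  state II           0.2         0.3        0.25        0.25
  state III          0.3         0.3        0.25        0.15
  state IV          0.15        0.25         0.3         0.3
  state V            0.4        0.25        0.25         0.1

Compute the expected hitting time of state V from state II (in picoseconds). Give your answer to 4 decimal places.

Let t(s) be the expected number of picoseconds to first reach state V from state s, with t(state V) = 0. Conditioning on the first picosecond:
t(state II) = 1 + 0.2·t(state II) + 0.3·t(state III) + 0.25·t(state IV)
t(state III) = 1 + 0.3·t(state II) + 0.3·t(state III) + 0.25·t(state IV)
t(state IV) = 1 + 0.15·t(state II) + 0.25·t(state III) + 0.3·t(state IV)
Solving: t(state II) = 4.2649, t(state III) = 4.6914, t(state IV) = 4.0180.
Expected picoseconds from state II to state V: 4.2649.

4.2649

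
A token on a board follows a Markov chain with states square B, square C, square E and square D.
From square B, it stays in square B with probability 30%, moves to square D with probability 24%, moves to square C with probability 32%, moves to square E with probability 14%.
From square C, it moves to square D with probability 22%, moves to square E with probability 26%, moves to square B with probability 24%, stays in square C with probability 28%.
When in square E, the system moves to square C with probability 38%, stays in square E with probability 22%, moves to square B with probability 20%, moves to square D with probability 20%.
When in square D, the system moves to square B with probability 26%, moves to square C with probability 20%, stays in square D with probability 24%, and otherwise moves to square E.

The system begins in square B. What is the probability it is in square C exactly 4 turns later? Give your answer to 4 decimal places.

0.2949

Propagate the distribution vector 4 turns from square B.
After 0 turns: (1.0000, 0.0000, 0.0000, 0.0000)
After 1 turn: (0.3000, 0.3200, 0.1400, 0.2400)
After 2 turns: (0.2572, 0.2868, 0.2280, 0.2280)
After 3 turns: (0.2509, 0.2948, 0.2291, 0.2251)
After 4 turns: (0.2504, 0.2949, 0.2297, 0.2249)
P(in square C after 4 turns) = 0.2949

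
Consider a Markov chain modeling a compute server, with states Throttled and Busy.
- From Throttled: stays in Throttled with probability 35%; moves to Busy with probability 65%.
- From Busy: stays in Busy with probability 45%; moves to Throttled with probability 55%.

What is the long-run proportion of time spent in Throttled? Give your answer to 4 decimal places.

0.4583

Let the stationary distribution be π with π = πP and π_1 + π_2 = 1.
π_1 = 0.35·π_1 + 0.55·π_2
Solving with the normalization constraint gives π = (0.4583, 0.5417).
So the stationary probability of Throttled is 0.4583.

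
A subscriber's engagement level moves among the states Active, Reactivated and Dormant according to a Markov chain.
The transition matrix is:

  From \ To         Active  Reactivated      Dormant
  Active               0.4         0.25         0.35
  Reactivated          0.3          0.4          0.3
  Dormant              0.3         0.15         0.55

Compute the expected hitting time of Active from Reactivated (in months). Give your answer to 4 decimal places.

3.3333

Let t(s) be the expected number of months to first reach Active from state s, with t(Active) = 0. Conditioning on the first month:
t(Reactivated) = 1 + 0.4·t(Reactivated) + 0.3·t(Dormant)
t(Dormant) = 1 + 0.15·t(Reactivated) + 0.55·t(Dormant)
Solving: t(Reactivated) = 3.3333, t(Dormant) = 3.3333.
Expected months from Reactivated to Active: 3.3333.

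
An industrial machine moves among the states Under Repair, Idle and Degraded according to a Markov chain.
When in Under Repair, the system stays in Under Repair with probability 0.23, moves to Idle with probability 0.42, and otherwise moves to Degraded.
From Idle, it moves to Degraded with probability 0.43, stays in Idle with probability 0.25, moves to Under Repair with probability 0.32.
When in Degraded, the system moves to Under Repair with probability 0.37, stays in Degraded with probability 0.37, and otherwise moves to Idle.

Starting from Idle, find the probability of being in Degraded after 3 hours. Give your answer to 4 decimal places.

0.3823

Propagate the distribution vector 3 hours from Idle.
After 0 hours: (0.0000, 1.0000, 0.0000)
After 1 hour: (0.3200, 0.2500, 0.4300)
After 2 hours: (0.3127, 0.3087, 0.3786)
After 3 hours: (0.3108, 0.3069, 0.3823)
P(in Degraded after 3 hours) = 0.3823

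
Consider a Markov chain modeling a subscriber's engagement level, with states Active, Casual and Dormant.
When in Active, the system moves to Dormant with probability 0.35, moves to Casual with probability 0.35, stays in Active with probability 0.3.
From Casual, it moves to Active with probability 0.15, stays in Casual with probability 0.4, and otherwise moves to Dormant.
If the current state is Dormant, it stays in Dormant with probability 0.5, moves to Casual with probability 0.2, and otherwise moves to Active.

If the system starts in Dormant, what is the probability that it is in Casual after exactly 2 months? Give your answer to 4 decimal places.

Sum over the intermediate state after 1 month:
P = P(Dormant→Active)·P(Active→Casual) + P(Dormant→Casual)·P(Casual→Casual) + P(Dormant→Dormant)·P(Dormant→Casual)
  = 0.3×0.35 + 0.2×0.4 + 0.5×0.2
  = 0.1050 + 0.0800 + 0.1000 = 0.2850

0.2850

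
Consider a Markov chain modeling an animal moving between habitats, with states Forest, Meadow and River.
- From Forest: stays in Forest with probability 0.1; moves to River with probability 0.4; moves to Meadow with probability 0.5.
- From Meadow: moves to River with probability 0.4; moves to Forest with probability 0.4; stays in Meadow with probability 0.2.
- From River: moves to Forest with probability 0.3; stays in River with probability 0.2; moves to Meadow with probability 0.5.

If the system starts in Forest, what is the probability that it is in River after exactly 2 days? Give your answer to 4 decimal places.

Sum over the intermediate state after 1 day:
P = P(Forest→Forest)·P(Forest→River) + P(Forest→Meadow)·P(Meadow→River) + P(Forest→River)·P(River→River)
  = 0.1×0.4 + 0.5×0.4 + 0.4×0.2
  = 0.0400 + 0.2000 + 0.0800 = 0.3200

0.3200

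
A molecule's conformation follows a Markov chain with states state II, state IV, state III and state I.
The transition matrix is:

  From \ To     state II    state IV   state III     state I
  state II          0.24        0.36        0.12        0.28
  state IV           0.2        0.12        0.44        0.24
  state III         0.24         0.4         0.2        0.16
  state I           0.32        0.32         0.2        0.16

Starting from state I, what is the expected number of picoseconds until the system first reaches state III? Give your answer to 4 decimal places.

4.0838

Let t(s) be the expected number of picoseconds to first reach state III from state s, with t(state III) = 0. Conditioning on the first picosecond:
t(state II) = 1 + 0.24·t(state II) + 0.36·t(state IV) + 0.28·t(state I)
t(state IV) = 1 + 0.2·t(state II) + 0.12·t(state IV) + 0.24·t(state I)
t(state I) = 1 + 0.32·t(state II) + 0.32·t(state IV) + 0.16·t(state I)
Solving: t(state II) = 4.3550, t(state IV) = 3.2399, t(state I) = 4.0838.
Expected picoseconds from state I to state III: 4.0838.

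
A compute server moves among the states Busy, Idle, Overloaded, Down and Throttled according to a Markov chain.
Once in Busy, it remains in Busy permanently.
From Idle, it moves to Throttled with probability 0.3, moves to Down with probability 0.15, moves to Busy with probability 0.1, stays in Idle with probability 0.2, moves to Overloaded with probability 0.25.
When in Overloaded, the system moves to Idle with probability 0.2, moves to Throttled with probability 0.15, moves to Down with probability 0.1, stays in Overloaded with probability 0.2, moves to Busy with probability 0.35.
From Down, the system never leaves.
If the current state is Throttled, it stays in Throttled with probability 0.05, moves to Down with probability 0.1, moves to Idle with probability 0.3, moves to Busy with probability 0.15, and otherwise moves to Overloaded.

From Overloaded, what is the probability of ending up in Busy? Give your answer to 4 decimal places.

Let h(s) be the probability of absorption at Busy starting from transient state s. Then h(Busy) = 1 and h(Down) = 0. By first-step analysis:
h(Idle) = 0.1·1 + 0.2·h(Idle) + 0.25·h(Overloaded) + 0.15·0 + 0.3·h(Throttled)
h(Overloaded) = 0.35·1 + 0.2·h(Idle) + 0.2·h(Overloaded) + 0.1·0 + 0.15·h(Throttled)
h(Throttled) = 0.15·1 + 0.3·h(Idle) + 0.4·h(Overloaded) + 0.1·0 + 0.05·h(Throttled)
Solving: h(Idle) = 0.5842, h(Overloaded) = 0.7033, h(Throttled) = 0.6385.
Starting from Overloaded, the probability is 0.7033.

0.7033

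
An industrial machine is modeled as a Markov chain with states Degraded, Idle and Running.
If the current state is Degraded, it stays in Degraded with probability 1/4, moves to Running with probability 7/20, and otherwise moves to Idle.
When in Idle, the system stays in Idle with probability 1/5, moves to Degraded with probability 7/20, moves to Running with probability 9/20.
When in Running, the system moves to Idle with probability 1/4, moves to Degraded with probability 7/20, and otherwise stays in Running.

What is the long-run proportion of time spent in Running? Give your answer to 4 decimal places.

0.3983

Let the stationary distribution be π with π = πP and π_1 + π_2 + π_3 = 1.
π_1 = 0.25·π_1 + 0.35·π_2 + 0.35·π_3
π_2 = 0.4·π_1 + 0.2·π_2 + 0.25·π_3
Solving with the normalization constraint gives π = (0.3182, 0.2835, 0.3983).
So the stationary probability of Running is 0.3983.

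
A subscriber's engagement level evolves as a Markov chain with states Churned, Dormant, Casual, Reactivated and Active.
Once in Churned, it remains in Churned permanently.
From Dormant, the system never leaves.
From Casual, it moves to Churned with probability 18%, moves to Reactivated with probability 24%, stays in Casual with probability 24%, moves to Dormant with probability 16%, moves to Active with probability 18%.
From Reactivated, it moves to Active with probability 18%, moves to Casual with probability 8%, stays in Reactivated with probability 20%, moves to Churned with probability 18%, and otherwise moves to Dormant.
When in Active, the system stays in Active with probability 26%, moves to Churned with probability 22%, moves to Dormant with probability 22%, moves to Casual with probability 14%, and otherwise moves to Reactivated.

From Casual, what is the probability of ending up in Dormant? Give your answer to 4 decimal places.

Let h(s) be the probability of absorption at Dormant starting from transient state s. Then h(Dormant) = 1 and h(Churned) = 0. By first-step analysis:
h(Casual) = 0.18·0 + 0.16·1 + 0.24·h(Casual) + 0.24·h(Reactivated) + 0.18·h(Active)
h(Reactivated) = 0.18·0 + 0.36·1 + 0.08·h(Casual) + 0.2·h(Reactivated) + 0.18·h(Active)
h(Active) = 0.22·0 + 0.22·1 + 0.14·h(Casual) + 0.16·h(Reactivated) + 0.26·h(Active)
Solving: h(Casual) = 0.5336, h(Reactivated) = 0.6233, h(Active) = 0.5330.
Starting from Casual, the probability is 0.5336.

0.5336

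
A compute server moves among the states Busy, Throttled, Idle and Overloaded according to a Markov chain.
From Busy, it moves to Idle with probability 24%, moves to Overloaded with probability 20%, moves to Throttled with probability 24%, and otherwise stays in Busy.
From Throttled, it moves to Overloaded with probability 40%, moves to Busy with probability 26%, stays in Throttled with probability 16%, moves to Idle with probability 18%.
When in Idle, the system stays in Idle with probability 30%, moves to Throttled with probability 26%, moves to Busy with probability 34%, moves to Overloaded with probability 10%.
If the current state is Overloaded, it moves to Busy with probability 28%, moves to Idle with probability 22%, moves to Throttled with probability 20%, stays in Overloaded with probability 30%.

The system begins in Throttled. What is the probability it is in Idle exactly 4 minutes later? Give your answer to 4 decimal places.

Propagate the distribution vector 4 minutes from Throttled.
After 0 minutes: (0.0000, 1.0000, 0.0000, 0.0000)
After 1 minute: (0.2600, 0.1600, 0.1800, 0.4000)
After 2 minutes: (0.2980, 0.2148, 0.2332, 0.2540)
After 3 minutes: (0.3016, 0.2173, 0.2360, 0.2450)
After 4 minutes: (0.3019, 0.2175, 0.2362, 0.2444)
P(in Idle after 4 minutes) = 0.2362

0.2362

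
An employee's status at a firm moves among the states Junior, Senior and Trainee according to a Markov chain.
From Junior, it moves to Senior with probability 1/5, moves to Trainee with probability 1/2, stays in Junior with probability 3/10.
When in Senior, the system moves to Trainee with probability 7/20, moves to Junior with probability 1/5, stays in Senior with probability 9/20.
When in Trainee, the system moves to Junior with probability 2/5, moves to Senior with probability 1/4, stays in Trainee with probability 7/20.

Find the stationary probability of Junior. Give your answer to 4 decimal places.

0.3103

Let the stationary distribution be π with π = πP and π_1 + π_2 + π_3 = 1.
π_1 = 0.3·π_1 + 0.2·π_2 + 0.4·π_3
π_2 = 0.2·π_1 + 0.45·π_2 + 0.25·π_3
Solving with the normalization constraint gives π = (0.3103, 0.2931, 0.3966).
So the stationary probability of Junior is 0.3103.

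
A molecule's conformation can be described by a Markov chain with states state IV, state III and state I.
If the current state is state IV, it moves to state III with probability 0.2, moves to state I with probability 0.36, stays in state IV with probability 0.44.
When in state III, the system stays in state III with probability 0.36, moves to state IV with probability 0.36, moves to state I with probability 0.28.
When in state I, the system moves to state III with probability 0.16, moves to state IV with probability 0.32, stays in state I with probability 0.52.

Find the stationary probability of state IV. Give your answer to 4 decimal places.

0.3736

Let the stationary distribution be π with π = πP and π_1 + π_2 + π_3 = 1.
π_1 = 0.44·π_1 + 0.36·π_2 + 0.32·π_3
π_2 = 0.2·π_1 + 0.36·π_2 + 0.16·π_3
Solving with the normalization constraint gives π = (0.3736, 0.2187, 0.4077).
So the stationary probability of state IV is 0.3736.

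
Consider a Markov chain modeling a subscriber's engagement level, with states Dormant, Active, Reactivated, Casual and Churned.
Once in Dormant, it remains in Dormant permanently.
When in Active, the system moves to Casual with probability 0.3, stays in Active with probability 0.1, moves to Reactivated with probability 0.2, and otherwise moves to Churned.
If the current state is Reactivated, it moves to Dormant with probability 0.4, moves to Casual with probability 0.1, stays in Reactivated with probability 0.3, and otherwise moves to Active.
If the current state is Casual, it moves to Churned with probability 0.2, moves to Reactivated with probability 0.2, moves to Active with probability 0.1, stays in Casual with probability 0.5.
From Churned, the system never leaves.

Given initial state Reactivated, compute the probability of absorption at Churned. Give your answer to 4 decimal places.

0.3058

Let h(s) be the probability of absorption at Churned starting from transient state s. Then h(Churned) = 1 and h(Dormant) = 0. By first-step analysis:
h(Active) = 0.1·h(Active) + 0.2·h(Reactivated) + 0.3·h(Casual) + 0.4·1
h(Reactivated) = 0.4·0 + 0.2·h(Active) + 0.3·h(Reactivated) + 0.1·h(Casual)
h(Casual) = 0.1·h(Active) + 0.2·h(Reactivated) + 0.5·h(Casual) + 0.2·1
Solving: h(Active) = 0.7355, h(Reactivated) = 0.3058, h(Casual) = 0.6694.
Starting from Reactivated, the probability is 0.3058.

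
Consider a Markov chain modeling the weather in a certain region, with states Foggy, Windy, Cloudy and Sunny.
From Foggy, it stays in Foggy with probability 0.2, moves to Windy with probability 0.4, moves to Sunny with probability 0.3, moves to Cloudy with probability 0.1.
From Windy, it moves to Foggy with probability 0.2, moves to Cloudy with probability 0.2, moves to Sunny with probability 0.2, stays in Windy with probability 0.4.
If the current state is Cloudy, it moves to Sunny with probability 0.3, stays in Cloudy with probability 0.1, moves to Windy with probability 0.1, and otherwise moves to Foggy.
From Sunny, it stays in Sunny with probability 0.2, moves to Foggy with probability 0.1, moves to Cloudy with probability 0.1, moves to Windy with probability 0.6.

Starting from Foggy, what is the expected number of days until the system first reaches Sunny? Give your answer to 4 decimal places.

Let t(s) be the expected number of days to first reach Sunny from state s, with t(Sunny) = 0. Conditioning on the first day:
t(Foggy) = 1 + 0.2·t(Foggy) + 0.4·t(Windy) + 0.1·t(Cloudy)
t(Windy) = 1 + 0.2·t(Foggy) + 0.4·t(Windy) + 0.2·t(Cloudy)
t(Cloudy) = 1 + 0.5·t(Foggy) + 0.1·t(Windy) + 0.1·t(Cloudy)
Solving: t(Foggy) = 3.7868, t(Windy) = 4.1544, t(Cloudy) = 3.6765.
Expected days from Foggy to Sunny: 3.7868.

3.7868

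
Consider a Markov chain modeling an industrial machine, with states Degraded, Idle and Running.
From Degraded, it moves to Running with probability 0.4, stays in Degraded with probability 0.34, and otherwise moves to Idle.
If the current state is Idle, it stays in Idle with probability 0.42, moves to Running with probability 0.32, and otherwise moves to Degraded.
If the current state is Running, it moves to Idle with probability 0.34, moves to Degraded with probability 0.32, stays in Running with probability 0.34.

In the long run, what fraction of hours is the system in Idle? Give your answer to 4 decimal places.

Let the stationary distribution be π with π = πP and π_1 + π_2 + π_3 = 1.
π_1 = 0.34·π_1 + 0.26·π_2 + 0.32·π_3
π_2 = 0.26·π_1 + 0.42·π_2 + 0.34·π_3
Solving with the normalization constraint gives π = (0.3055, 0.3430, 0.3515).
So the stationary probability of Idle is 0.3430.

0.3430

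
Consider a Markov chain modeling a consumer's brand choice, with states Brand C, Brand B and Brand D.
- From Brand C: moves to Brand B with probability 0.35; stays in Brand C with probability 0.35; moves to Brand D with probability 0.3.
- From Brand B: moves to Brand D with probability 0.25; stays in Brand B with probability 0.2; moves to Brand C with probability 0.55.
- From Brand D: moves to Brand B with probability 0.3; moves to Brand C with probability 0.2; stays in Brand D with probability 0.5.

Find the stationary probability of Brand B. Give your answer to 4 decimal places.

0.2888

Let the stationary distribution be π with π = πP and π_1 + π_2 + π_3 = 1.
π_1 = 0.35·π_1 + 0.55·π_2 + 0.2·π_3
π_2 = 0.35·π_1 + 0.2·π_2 + 0.3·π_3
Solving with the normalization constraint gives π = (0.3542, 0.2888, 0.3569).
So the stationary probability of Brand B is 0.2888.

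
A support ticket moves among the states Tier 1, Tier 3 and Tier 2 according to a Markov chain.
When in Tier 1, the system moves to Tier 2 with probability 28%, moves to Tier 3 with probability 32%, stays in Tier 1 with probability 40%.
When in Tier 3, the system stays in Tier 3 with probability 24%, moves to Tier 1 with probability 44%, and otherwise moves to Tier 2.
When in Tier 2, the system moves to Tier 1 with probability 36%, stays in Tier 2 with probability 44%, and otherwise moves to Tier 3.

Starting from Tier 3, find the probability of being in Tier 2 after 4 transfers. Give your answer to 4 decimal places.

0.3455

Propagate the distribution vector 4 transfers from Tier 3.
After 0 transfers: (0.0000, 1.0000, 0.0000)
After 1 transfer: (0.4400, 0.2400, 0.3200)
After 2 transfers: (0.3968, 0.2624, 0.3408)
After 3 transfers: (0.3969, 0.2581, 0.3450)
After 4 transfers: (0.3965, 0.2579, 0.3455)
P(in Tier 2 after 4 transfers) = 0.3455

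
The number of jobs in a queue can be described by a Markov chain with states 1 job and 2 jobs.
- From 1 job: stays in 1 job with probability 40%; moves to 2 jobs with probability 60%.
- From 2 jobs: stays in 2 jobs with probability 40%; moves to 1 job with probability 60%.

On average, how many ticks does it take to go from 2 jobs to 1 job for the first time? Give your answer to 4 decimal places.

Let t(s) be the expected number of ticks to first reach 1 job from state s, with t(1 job) = 0. Conditioning on the first tick:
t(2 jobs) = 1 + 0.4·t(2 jobs)
Solving: t(2 jobs) = 1.6667.
Expected ticks from 2 jobs to 1 job: 1.6667.

1.6667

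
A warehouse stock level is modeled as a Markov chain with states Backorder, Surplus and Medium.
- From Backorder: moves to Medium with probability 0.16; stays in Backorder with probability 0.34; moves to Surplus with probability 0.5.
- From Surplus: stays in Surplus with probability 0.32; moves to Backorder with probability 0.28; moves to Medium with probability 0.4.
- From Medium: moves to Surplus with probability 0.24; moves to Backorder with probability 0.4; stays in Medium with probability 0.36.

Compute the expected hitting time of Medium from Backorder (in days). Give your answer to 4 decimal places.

Let t(s) be the expected number of days to first reach Medium from state s, with t(Medium) = 0. Conditioning on the first day:
t(Backorder) = 1 + 0.34·t(Backorder) + 0.5·t(Surplus)
t(Surplus) = 1 + 0.28·t(Backorder) + 0.32·t(Surplus)
Solving: t(Backorder) = 3.8212, t(Surplus) = 3.0440.
Expected days from Backorder to Medium: 3.8212.

3.8212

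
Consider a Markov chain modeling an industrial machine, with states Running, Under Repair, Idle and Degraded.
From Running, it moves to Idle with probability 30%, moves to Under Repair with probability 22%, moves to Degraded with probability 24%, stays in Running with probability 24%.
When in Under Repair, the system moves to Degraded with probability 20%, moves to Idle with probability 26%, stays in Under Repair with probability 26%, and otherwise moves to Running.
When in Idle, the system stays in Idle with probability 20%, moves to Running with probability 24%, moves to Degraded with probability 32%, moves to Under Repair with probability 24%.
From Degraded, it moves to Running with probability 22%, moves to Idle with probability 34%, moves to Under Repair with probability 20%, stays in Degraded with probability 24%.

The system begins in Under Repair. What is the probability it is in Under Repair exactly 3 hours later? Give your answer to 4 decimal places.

0.2297

Propagate the distribution vector 3 hours from Under Repair.
After 0 hours: (0.0000, 1.0000, 0.0000, 0.0000)
After 1 hour: (0.2800, 0.2600, 0.2600, 0.2000)
After 2 hours: (0.2464, 0.2316, 0.2716, 0.2504)
After 3 hours: (0.2443, 0.2297, 0.2736, 0.2525)
P(in Under Repair after 3 hours) = 0.2297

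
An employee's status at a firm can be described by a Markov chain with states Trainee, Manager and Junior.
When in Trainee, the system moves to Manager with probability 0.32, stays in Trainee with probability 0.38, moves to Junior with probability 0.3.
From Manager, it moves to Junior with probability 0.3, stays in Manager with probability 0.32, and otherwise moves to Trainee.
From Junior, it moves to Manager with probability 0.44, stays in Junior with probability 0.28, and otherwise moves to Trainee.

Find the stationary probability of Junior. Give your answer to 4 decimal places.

Let the stationary distribution be π with π = πP and π_1 + π_2 + π_3 = 1.
π_1 = 0.38·π_1 + 0.38·π_2 + 0.28·π_3
π_2 = 0.32·π_1 + 0.32·π_2 + 0.44·π_3
Solving with the normalization constraint gives π = (0.3506, 0.3553, 0.2941).
So the stationary probability of Junior is 0.2941.

0.2941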